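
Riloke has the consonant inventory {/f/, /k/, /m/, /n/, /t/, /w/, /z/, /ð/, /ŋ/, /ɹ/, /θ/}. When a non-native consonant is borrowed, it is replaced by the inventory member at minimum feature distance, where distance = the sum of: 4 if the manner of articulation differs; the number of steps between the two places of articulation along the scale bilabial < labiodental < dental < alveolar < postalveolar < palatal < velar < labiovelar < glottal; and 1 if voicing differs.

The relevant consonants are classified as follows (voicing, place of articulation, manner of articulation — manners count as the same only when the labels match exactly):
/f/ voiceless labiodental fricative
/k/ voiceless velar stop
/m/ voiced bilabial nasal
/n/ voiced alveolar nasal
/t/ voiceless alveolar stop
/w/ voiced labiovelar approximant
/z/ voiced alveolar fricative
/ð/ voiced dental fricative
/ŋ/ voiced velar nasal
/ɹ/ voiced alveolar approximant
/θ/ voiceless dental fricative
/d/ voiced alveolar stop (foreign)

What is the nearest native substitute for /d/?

t

/t/ is closest: same manner (stop), place distance 0 (alveolar→alveolar), voicing differs (+1); total 1. Next closest is /k/ at distance 4.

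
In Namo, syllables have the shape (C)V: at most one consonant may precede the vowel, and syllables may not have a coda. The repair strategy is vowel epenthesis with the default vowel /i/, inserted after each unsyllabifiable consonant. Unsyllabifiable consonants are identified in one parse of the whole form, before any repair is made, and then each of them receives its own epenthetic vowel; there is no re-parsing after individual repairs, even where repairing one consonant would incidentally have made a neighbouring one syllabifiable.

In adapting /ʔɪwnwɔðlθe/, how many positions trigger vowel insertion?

4

The unsyllabifiable consonants are /w/, /n/, /ð/, /l/; each receives one epenthetic vowel.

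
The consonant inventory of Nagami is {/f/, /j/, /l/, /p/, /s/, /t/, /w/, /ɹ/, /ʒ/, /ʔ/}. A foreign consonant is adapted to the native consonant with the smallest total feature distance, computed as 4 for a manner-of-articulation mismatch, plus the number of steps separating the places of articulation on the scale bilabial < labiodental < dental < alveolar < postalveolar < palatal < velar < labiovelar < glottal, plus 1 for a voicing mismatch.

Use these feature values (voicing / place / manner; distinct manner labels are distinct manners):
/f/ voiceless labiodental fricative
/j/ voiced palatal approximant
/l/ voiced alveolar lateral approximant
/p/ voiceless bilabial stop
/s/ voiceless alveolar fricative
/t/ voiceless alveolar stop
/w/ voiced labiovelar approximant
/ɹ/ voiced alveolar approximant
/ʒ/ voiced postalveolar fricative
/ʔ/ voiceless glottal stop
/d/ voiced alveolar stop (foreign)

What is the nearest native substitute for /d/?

/t/ is closest: same manner (stop), place distance 0 (alveolar→alveolar), voicing differs (+1); total 1. Next closest is /l/ at distance 4.

t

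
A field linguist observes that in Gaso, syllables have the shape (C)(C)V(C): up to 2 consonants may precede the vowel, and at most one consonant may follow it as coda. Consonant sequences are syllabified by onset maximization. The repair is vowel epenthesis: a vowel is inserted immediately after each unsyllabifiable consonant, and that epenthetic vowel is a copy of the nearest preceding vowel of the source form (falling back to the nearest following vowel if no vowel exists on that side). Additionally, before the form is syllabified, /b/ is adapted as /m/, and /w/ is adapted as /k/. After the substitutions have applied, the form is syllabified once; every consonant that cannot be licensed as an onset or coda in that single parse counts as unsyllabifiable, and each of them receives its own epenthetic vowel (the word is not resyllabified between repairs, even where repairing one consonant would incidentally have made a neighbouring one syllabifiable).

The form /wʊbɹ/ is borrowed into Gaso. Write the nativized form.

kʊmɹʊ

Substitution: /w/ → /k/, /b/ → /m/, giving /kʊmɹ/.
The consonants /ɹ/ cannot be parsed into a legal (C)(C)V(C) syllable (at most one coda consonant is licensed; onsets may contain at most 2 consonants).
Inserting the epenthetic vowel yields /ɹ/ → /ɹʊ/.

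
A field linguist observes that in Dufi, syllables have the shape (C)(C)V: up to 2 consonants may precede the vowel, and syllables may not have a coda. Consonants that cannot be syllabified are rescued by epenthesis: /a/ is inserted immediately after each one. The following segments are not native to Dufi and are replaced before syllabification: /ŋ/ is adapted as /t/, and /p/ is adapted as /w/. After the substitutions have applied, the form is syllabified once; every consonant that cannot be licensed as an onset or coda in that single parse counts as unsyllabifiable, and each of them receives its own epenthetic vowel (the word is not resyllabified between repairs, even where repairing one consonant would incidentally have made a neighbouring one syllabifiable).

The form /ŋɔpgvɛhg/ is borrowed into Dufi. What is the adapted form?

Substitution: /ŋ/ → /t/, /p/ → /w/, giving /tɔwgvɛhg/.
Syllabifying with onset maximization leaves /w/, /h/, /g/ stranded (no codas are permitted; onsets may contain at most 2 consonants).
Inserting the epenthetic vowel yields /w/ → /wa/, /h/ → /ha/, /g/ → /ga/.

tɔwagvɛhaga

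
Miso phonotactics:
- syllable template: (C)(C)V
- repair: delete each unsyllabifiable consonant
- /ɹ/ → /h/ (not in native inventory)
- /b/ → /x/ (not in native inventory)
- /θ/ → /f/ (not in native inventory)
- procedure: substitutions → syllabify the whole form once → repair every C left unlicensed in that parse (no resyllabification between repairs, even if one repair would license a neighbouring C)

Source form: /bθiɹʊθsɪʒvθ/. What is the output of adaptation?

Substitution: /b/ → /x/, /θ/ → /f/, /ɹ/ → /h/, giving /xfihʊfsɪʒvf/.
Syllabifying with onset maximization leaves /ʒ/, /v/, /f/ stranded (no codas are permitted; onsets may contain at most 2 consonants).
Deleting the stranded consonants removes /ʒ/, /v/, /f/.

xfihʊfsɪ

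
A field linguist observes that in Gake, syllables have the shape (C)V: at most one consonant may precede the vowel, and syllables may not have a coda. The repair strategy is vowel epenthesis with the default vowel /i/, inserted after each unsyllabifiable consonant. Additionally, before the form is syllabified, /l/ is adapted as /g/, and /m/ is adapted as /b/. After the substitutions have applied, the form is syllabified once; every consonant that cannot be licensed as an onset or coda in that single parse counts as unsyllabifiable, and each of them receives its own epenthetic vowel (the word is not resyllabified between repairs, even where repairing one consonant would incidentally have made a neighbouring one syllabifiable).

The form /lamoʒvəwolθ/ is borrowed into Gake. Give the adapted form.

gaboʒivəwogiθi

Substitution: /l/ → /g/, /m/ → /b/, giving /gaboʒvəwogθ/.
Syllabifying with onset maximization leaves /ʒ/, /g/, /θ/ stranded (no codas are permitted; onsets are limited to one consonant).
Each unlicensed consonant becomes the onset of a new syllable: /ʒ/ → /ʒi/, /g/ → /gi/, /θ/ → /θi/.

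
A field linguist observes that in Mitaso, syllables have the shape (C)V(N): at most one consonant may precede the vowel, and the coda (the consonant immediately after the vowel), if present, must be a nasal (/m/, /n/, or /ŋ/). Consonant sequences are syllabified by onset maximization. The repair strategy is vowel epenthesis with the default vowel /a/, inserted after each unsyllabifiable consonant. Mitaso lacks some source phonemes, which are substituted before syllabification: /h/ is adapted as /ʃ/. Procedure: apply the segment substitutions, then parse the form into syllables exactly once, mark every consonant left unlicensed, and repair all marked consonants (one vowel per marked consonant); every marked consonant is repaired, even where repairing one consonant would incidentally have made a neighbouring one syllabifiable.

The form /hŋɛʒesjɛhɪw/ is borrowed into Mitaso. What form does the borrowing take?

Substitution: /h/ → /ʃ/, giving /ʃŋɛʒesjɛʃɪw/.
Syllabifying with onset maximization leaves /ʃ/, /s/, /w/ stranded (only a nasal (/m/, /n/, or /ŋ/) is licensed in coda position; onsets are limited to one consonant).
Each unlicensed consonant becomes the onset of a new syllable: /ʃ/ → /ʃa/, /s/ → /sa/, /w/ → /wa/.

ʃaŋɛʒesajɛʃɪwa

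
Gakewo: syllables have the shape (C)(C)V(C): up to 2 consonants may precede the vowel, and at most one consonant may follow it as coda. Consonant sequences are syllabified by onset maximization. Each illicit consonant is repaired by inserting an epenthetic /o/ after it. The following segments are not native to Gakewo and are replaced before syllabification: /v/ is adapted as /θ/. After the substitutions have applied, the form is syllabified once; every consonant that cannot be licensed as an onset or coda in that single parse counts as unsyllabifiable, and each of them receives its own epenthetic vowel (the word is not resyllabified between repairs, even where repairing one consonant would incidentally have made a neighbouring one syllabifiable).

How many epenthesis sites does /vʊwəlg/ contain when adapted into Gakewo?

1

After substitution the input is /θʊwəlg/.
The unsyllabifiable consonants are /g/; each receives one epenthetic vowel.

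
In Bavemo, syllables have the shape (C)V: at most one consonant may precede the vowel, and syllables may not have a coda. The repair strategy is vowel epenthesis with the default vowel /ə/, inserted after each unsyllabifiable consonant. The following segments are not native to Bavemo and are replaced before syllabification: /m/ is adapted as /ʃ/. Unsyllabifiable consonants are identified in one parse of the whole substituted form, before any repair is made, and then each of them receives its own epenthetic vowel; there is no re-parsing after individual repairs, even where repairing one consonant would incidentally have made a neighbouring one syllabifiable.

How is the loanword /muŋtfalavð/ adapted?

ʃuŋətəfalavəðə

Substitution: /m/ → /ʃ/, giving /ʃuŋtfalavð/.
Syllabifying with onset maximization leaves /ŋ/, /t/, /v/, /ð/ stranded (no codas are permitted; onsets are limited to one consonant).
Epenthesis after each stranded consonant: /ŋ/ → /ŋə/, /t/ → /tə/, /v/ → /və/, /ð/ → /ðə/.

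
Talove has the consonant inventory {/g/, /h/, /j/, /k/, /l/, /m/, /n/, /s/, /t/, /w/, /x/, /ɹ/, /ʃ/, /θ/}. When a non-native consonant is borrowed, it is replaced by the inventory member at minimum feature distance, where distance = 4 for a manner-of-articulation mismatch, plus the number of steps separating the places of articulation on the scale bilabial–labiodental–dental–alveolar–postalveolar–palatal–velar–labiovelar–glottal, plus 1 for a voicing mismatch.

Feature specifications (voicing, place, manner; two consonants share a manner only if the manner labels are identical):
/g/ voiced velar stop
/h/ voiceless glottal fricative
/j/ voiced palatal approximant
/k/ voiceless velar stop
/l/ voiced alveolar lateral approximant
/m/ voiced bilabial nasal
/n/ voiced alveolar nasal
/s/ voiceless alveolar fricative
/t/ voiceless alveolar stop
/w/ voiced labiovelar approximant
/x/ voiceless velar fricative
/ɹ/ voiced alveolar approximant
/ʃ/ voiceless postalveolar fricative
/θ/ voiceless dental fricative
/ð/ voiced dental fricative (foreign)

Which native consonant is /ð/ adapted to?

θ

/θ/ is closest: same manner (fricative), place distance 0 (dental→dental), voicing differs (+1); total 1. Next closest is /s/ at distance 2.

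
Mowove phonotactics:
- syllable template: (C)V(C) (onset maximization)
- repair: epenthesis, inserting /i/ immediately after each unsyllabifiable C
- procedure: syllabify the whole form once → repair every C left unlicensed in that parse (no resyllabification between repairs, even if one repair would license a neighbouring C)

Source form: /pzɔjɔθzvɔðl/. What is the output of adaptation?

pizɔjɔθzivɔðli

Syllabifying with onset maximization leaves /p/, /z/, /l/ stranded (at most one coda consonant is licensed; onsets are limited to one consonant).
Each unlicensed consonant becomes the onset of a new syllable: /p/ → /pi/, /z/ → /zi/, /l/ → /li/.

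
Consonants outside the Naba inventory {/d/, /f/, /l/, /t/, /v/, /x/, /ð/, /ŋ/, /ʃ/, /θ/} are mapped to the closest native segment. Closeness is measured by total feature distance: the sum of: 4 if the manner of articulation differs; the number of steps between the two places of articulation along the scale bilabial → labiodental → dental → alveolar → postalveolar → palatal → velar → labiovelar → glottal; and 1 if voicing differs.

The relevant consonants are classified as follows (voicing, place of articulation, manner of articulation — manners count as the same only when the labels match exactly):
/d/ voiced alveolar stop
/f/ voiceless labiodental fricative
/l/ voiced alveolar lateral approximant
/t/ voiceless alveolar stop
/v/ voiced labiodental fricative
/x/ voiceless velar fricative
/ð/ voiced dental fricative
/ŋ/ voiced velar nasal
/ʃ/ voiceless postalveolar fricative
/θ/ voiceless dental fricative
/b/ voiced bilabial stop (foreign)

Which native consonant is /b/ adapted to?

/d/ is closest: same manner (stop), place distance 3 (bilabial→alveolar), same voicing; total 3. Next closest is /t/ at distance 4.

d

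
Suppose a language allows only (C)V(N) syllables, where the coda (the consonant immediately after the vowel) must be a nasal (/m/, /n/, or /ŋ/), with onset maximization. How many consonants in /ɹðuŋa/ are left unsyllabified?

Syllabifying with onset maximization leaves /ɹ/ stranded (only a nasal (/m/, /n/, or /ŋ/) is licensed in coda position; onsets are limited to one consonant).

1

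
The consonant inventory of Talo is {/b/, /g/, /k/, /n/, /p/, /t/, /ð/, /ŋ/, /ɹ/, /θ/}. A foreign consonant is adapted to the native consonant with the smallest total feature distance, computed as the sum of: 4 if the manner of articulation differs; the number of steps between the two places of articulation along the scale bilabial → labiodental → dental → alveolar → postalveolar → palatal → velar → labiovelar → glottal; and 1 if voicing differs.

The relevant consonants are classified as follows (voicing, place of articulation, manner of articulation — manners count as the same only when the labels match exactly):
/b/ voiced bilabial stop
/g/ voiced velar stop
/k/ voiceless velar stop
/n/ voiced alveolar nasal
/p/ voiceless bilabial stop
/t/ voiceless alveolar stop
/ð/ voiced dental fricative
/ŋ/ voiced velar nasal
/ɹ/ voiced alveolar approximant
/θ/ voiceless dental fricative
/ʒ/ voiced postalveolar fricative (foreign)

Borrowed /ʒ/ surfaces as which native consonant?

/ð/ is closest: same manner (fricative), place distance 2 (postalveolar→dental), same voicing; total 2. Next closest is /θ/ at distance 3.

ð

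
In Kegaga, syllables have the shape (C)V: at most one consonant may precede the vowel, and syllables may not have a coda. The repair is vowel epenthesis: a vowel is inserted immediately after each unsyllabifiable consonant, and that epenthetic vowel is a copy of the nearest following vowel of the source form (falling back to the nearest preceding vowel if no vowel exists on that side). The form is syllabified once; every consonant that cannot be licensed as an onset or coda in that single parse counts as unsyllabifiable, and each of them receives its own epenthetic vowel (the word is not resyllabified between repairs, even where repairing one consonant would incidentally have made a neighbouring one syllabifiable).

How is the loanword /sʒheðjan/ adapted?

Syllabifying with onset maximization leaves /s/, /ʒ/, /ð/, /n/ stranded (no codas are permitted; onsets are limited to one consonant).
Epenthesis after each stranded consonant: /s/ → /se/, /ʒ/ → /ʒe/, /ð/ → /ða/, /n/ → /na/.

seʒeheðajana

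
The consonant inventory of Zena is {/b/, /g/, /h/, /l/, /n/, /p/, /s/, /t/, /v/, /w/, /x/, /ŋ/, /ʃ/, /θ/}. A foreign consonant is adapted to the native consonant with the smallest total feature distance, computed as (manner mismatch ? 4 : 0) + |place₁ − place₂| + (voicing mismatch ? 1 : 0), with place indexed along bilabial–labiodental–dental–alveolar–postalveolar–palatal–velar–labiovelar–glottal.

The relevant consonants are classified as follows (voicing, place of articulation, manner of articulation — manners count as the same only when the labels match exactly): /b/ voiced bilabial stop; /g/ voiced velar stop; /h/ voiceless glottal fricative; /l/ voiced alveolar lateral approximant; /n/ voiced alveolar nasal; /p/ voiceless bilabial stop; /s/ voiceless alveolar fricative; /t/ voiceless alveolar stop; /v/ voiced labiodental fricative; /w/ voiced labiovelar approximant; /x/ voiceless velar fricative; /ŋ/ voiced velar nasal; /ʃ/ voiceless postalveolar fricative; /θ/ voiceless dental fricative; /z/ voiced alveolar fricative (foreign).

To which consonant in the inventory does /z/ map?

/s/ is closest: same manner (fricative), place distance 0 (alveolar→alveolar), voicing differs (+1); total 1. Next closest is /v/ at distance 2.

s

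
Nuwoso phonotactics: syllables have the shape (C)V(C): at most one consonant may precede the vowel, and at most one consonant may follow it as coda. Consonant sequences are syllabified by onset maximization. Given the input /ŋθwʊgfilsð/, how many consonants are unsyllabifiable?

Syllabifying with onset maximization leaves /ŋ/, /θ/, /s/, /ð/ stranded (at most one coda consonant is licensed; onsets are limited to one consonant).

4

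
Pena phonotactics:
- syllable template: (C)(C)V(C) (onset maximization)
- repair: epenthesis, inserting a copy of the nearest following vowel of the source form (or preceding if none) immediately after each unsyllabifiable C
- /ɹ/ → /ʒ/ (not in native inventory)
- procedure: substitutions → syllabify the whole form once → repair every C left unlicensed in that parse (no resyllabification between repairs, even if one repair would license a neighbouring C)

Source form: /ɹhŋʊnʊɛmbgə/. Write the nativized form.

ʒʊhŋʊnʊɛmbgə

Substitution: /ɹ/ → /ʒ/, giving /ʒhŋʊnʊɛmbgə/.
Syllabifying with onset maximization leaves /ʒ/ stranded (at most one coda consonant is licensed; onsets may contain at most 2 consonants).
Inserting the epenthetic vowel yields /ʒ/ → /ʒʊ/.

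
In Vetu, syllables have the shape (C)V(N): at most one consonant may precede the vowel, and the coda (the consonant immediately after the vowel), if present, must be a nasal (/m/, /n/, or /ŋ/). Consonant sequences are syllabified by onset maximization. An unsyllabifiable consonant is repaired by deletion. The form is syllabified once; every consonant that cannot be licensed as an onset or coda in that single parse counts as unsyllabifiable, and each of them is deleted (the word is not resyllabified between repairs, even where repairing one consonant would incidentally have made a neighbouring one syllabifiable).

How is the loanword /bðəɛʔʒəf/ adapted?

The consonants /b/, /ʔ/, /f/ cannot be parsed into a legal (C)V(N) syllable (only a nasal (/m/, /n/, or /ŋ/) is licensed in coda position; onsets are limited to one consonant).
Deletion applies to /b/, /ʔ/, /f/.

ðəɛʒə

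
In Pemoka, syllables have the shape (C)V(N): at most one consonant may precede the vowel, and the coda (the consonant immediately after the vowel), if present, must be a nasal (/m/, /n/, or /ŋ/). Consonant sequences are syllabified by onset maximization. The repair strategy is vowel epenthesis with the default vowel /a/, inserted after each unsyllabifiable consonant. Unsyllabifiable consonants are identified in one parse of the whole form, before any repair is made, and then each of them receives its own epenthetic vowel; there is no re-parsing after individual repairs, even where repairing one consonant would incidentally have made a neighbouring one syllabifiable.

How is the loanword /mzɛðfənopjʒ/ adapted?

Under (C)V(N), the unsyllabifiable consonants are /m/, /ð/, /p/, /j/, /ʒ/ (only a nasal (/m/, /n/, or /ŋ/) is licensed in coda position; onsets are limited to one consonant).
Each unlicensed consonant becomes the onset of a new syllable: /m/ → /ma/, /ð/ → /ða/, /p/ → /pa/, /j/ → /ja/, /ʒ/ → /ʒa/.

mazɛðafənopajaʒa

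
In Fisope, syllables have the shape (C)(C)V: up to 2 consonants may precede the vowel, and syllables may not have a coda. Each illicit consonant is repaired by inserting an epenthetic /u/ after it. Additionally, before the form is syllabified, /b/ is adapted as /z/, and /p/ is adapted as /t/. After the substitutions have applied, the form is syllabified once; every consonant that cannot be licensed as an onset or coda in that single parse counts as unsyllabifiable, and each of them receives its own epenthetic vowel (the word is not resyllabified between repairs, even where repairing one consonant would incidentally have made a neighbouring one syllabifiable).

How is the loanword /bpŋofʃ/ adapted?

Substitution: /b/ → /z/, /p/ → /t/, giving /ztŋofʃ/.
Syllabifying with onset maximization leaves /z/, /f/, /ʃ/ stranded (no codas are permitted; onsets may contain at most 2 consonants).
Epenthesis after each stranded consonant: /z/ → /zu/, /f/ → /fu/, /ʃ/ → /ʃu/.

zutŋofuʃu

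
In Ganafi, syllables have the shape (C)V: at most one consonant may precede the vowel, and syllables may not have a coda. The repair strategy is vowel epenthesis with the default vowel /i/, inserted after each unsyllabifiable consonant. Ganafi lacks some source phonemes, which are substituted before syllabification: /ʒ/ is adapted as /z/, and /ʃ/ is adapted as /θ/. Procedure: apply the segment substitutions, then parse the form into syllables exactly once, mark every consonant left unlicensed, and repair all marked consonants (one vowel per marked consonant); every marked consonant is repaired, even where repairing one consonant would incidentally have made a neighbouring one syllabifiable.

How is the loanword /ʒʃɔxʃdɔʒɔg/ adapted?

ziθɔxiθidɔzɔgi

Substitution: /ʒ/ → /z/, /ʃ/ → /θ/, giving /zθɔxθdɔzɔg/.
Syllabifying with onset maximization leaves /z/, /x/, /θ/, /g/ stranded (no codas are permitted; onsets are limited to one consonant).
Inserting the epenthetic vowel yields /z/ → /zi/, /x/ → /xi/, /θ/ → /θi/, /g/ → /gi/.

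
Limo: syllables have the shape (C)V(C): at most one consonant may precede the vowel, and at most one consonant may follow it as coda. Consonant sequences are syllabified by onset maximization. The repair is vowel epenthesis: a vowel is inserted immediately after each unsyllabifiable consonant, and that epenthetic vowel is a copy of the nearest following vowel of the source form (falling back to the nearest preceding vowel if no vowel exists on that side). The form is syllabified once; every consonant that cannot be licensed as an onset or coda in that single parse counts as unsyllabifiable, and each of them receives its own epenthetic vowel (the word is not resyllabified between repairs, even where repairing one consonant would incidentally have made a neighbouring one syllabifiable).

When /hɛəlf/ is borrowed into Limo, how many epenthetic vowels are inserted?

1

The unsyllabifiable consonants are /f/; each receives one epenthetic vowel.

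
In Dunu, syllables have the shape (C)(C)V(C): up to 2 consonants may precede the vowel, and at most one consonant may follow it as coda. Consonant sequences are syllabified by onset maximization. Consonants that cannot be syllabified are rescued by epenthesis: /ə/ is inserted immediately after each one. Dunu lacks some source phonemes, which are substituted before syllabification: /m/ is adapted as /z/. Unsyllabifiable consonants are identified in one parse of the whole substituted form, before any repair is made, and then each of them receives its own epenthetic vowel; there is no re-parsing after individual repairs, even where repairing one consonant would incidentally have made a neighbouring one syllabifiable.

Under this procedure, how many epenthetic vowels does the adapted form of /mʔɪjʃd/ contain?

After substitution the input is /zʔɪjʃd/.
The unsyllabifiable consonants are /ʃ/, /d/; each receives one epenthetic vowel.

2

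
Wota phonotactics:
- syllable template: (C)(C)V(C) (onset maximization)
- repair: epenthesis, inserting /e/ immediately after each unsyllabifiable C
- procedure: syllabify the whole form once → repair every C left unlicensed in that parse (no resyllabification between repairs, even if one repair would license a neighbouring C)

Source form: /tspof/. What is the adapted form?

The consonants /t/ cannot be parsed into a legal (C)(C)V(C) syllable (at most one coda consonant is licensed; onsets may contain at most 2 consonants).
Epenthesis after each stranded consonant: /t/ → /te/.

tespof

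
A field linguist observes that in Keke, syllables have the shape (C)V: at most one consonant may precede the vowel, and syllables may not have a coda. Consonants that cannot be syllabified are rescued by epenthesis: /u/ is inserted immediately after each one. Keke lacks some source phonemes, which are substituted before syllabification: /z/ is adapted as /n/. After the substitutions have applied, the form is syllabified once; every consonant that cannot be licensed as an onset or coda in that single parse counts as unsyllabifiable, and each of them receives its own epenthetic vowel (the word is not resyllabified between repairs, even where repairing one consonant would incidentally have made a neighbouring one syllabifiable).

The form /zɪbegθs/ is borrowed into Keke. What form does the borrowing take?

nɪbeguθusu

Substitution: /z/ → /n/, giving /nɪbegθs/.
Syllabifying with onset maximization leaves /g/, /θ/, /s/ stranded (no codas are permitted; onsets are limited to one consonant).
Each unlicensed consonant becomes the onset of a new syllable: /g/ → /gu/, /θ/ → /θu/, /s/ → /su/.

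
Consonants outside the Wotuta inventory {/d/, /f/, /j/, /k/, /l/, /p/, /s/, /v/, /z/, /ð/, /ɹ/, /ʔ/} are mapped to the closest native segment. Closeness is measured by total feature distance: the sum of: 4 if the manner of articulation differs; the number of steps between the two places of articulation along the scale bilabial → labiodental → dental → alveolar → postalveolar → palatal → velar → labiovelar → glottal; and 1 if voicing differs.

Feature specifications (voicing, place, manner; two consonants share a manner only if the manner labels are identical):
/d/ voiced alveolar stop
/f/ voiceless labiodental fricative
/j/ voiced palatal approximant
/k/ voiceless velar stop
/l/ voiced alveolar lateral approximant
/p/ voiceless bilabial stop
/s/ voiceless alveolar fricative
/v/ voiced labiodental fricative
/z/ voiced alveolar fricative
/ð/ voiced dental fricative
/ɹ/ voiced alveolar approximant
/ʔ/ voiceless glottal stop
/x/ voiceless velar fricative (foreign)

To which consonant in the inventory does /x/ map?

/s/ is closest: same manner (fricative), place distance 3 (velar→alveolar), same voicing; total 3. Next closest is /k/ at distance 4.

s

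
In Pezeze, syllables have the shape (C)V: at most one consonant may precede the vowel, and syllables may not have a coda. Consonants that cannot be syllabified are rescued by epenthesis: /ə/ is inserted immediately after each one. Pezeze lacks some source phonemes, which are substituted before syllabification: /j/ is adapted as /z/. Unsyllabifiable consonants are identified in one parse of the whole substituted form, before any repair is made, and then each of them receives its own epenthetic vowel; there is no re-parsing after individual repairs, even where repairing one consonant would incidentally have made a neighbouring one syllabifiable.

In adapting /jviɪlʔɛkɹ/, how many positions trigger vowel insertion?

4

After substitution the input is /zviɪlʔɛkɹ/.
The unsyllabifiable consonants are /z/, /l/, /k/, /ɹ/; each receives one epenthetic vowel.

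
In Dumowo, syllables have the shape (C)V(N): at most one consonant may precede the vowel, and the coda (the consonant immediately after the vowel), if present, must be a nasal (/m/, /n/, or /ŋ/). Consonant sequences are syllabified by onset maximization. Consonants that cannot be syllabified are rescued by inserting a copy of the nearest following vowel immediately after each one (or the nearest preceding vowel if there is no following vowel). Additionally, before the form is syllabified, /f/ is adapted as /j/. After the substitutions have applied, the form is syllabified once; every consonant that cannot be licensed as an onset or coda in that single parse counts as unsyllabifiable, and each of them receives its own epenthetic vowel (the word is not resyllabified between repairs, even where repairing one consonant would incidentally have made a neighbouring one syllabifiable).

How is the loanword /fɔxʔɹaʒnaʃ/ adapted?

jɔxaʔaɹaʒanaʃa

Substitution: /f/ → /j/, giving /jɔxʔɹaʒnaʃ/.
Syllabifying with onset maximization leaves /x/, /ʔ/, /ʒ/, /ʃ/ stranded (only a nasal (/m/, /n/, or /ŋ/) is licensed in coda position; onsets are limited to one consonant).
Epenthesis after each stranded consonant: /x/ → /xa/, /ʔ/ → /ʔa/, /ʒ/ → /ʒa/, /ʃ/ → /ʃa/.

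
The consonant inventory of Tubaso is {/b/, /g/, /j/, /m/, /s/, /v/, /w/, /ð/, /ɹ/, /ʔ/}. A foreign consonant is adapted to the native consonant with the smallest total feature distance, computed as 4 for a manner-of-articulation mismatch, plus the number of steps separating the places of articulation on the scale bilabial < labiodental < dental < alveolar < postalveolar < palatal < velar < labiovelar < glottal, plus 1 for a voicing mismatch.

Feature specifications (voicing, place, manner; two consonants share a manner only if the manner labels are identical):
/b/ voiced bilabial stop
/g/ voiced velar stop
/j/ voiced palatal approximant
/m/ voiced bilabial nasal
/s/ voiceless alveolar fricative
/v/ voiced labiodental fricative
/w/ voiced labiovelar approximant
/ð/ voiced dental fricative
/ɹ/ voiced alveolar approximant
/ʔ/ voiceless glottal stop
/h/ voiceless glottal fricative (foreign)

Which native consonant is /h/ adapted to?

ʔ

/ʔ/ is closest: manner differs (fricative→stop, +4), place distance 0 (glottal→glottal), same voicing; total 4. Next closest is /s/ at distance 5.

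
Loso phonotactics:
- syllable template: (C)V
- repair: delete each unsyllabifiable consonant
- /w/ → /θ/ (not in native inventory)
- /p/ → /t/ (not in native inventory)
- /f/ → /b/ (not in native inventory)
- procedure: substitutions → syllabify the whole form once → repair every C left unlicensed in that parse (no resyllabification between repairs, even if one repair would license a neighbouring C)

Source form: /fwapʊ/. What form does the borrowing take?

θatʊ

Substitution: /f/ → /b/, /w/ → /θ/, /p/ → /t/, giving /bθatʊ/.
Under (C)V, the unsyllabifiable consonants are /b/ (no codas are permitted; onsets are limited to one consonant).
Deleting the stranded consonants removes /b/.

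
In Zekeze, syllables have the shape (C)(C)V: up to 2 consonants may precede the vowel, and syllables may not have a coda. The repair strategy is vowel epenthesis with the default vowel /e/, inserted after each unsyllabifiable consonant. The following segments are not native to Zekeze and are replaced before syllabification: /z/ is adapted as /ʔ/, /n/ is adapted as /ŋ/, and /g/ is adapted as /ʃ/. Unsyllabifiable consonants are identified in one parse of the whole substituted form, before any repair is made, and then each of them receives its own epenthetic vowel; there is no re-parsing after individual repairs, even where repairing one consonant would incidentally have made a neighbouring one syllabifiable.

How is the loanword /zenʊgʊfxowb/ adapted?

Substitution: /z/ → /ʔ/, /n/ → /ŋ/, /g/ → /ʃ/, giving /ʔeŋʊʃʊfxowb/.
Under (C)(C)V, the unsyllabifiable consonants are /w/, /b/ (no codas are permitted; onsets may contain at most 2 consonants).
Epenthesis after each stranded consonant: /w/ → /we/, /b/ → /be/.

ʔeŋʊʃʊfxowebe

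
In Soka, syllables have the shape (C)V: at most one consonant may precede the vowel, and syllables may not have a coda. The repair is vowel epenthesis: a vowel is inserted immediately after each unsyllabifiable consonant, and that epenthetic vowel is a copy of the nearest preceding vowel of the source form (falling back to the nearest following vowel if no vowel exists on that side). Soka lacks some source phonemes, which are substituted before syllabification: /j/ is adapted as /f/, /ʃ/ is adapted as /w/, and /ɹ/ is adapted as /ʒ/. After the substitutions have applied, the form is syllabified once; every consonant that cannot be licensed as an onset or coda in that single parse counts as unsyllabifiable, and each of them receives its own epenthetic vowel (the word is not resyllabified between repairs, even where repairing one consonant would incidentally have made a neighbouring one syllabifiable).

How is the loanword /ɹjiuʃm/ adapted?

Substitution: /ɹ/ → /ʒ/, /j/ → /f/, /ʃ/ → /w/, giving /ʒfiuwm/.
Under (C)V, the unsyllabifiable consonants are /ʒ/, /w/, /m/ (no codas are permitted; onsets are limited to one consonant).
Inserting the epenthetic vowel yields /ʒ/ → /ʒi/, /w/ → /wu/, /m/ → /mu/.

ʒifiuwumu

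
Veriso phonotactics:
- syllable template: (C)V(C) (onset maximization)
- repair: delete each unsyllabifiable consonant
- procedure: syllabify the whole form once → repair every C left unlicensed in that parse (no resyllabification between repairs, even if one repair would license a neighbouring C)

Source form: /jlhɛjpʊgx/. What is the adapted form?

Under (C)V(C), the unsyllabifiable consonants are /j/, /l/, /x/ (at most one coda consonant is licensed; onsets are limited to one consonant).
Deletion applies to /j/, /l/, /x/.

hɛjpʊg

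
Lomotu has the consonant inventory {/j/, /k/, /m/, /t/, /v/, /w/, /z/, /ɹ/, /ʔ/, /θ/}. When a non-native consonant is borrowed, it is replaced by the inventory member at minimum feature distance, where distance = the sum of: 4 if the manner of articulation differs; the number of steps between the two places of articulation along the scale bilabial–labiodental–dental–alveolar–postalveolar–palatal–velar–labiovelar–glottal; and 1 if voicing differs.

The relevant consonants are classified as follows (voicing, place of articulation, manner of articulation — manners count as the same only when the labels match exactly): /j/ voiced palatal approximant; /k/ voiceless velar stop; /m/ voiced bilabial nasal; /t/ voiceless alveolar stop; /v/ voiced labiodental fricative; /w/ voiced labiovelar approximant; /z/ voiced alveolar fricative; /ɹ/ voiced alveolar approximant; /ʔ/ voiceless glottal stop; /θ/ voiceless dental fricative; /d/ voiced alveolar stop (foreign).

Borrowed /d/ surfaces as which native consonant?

/t/ is closest: same manner (stop), place distance 0 (alveolar→alveolar), voicing differs (+1); total 1. Next closest is /k/ at distance 4.

t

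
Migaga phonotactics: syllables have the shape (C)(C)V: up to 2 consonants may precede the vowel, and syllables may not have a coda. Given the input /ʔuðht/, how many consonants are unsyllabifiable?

3

Syllabifying with onset maximization leaves /ð/, /h/, /t/ stranded (no codas are permitted; onsets may contain at most 2 consonants).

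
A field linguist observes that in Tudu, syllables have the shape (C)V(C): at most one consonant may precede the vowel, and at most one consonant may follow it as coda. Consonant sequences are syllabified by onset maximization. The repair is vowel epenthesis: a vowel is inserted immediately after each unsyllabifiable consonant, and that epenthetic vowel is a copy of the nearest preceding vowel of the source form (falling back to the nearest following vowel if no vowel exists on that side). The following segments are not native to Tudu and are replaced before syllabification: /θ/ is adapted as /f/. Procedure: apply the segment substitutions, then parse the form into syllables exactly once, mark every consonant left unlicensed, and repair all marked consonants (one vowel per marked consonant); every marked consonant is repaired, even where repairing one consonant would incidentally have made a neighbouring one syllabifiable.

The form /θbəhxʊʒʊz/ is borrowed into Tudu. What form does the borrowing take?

fəbəhxʊʒʊz

Substitution: /θ/ → /f/, giving /fbəhxʊʒʊz/.
Syllabifying with onset maximization leaves /f/ stranded (at most one coda consonant is licensed; onsets are limited to one consonant).
Epenthesis after each stranded consonant: /f/ → /fə/.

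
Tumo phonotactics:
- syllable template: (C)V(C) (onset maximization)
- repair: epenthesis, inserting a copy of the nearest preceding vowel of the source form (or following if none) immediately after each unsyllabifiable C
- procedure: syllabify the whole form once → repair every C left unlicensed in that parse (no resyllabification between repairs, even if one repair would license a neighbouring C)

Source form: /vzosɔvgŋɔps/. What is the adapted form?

vozosɔvgɔŋɔpsɔ

Under (C)V(C), the unsyllabifiable consonants are /v/, /g/, /s/ (at most one coda consonant is licensed; onsets are limited to one consonant).
Epenthesis after each stranded consonant: /v/ → /vo/, /g/ → /gɔ/, /s/ → /sɔ/.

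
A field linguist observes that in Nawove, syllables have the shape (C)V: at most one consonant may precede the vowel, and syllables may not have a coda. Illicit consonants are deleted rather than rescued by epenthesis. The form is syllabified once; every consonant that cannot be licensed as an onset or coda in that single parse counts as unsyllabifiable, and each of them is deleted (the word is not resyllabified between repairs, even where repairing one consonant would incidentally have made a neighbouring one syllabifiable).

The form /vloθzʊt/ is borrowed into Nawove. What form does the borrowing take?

Syllabifying with onset maximization leaves /v/, /θ/, /t/ stranded (no codas are permitted; onsets are limited to one consonant).
Deletion applies to /v/, /θ/, /t/.

lozʊ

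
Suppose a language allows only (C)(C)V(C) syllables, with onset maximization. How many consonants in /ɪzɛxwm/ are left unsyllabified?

2

The consonants /w/, /m/ cannot be parsed into a legal (C)(C)V(C) syllable (at most one coda consonant is licensed; onsets may contain at most 2 consonants).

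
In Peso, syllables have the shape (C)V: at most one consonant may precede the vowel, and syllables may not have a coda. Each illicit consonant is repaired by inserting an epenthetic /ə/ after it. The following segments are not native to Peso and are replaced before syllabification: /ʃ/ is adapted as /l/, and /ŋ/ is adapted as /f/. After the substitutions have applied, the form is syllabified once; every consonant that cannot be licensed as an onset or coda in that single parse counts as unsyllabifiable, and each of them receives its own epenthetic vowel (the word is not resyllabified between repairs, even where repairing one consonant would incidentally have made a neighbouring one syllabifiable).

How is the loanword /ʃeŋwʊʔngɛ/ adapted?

Substitution: /ʃ/ → /l/, /ŋ/ → /f/, giving /lefwʊʔngɛ/.
Syllabifying with onset maximization leaves /f/, /ʔ/, /n/ stranded (no codas are permitted; onsets are limited to one consonant).
Inserting the epenthetic vowel yields /f/ → /fə/, /ʔ/ → /ʔə/, /n/ → /nə/.

lefəwʊʔənəgɛ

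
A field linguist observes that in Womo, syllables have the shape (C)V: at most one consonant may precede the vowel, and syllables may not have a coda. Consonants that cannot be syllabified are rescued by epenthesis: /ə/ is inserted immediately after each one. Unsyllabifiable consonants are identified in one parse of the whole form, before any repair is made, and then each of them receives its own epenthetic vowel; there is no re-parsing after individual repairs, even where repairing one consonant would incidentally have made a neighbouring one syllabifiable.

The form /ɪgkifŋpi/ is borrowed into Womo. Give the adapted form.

ɪgəkifəŋəpi

Syllabifying with onset maximization leaves /g/, /f/, /ŋ/ stranded (no codas are permitted; onsets are limited to one consonant).
Inserting the epenthetic vowel yields /g/ → /gə/, /f/ → /fə/, /ŋ/ → /ŋə/.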